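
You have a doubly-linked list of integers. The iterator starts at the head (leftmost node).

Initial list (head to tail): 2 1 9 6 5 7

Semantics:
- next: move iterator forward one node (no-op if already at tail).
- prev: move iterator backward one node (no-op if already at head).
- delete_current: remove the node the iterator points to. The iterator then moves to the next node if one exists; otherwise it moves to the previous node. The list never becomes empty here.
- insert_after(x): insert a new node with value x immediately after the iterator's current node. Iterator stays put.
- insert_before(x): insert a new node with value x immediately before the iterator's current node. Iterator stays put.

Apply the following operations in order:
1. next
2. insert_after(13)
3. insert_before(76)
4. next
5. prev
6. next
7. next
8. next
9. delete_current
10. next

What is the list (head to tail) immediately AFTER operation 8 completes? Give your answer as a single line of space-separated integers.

After 1 (next): list=[2, 1, 9, 6, 5, 7] cursor@1
After 2 (insert_after(13)): list=[2, 1, 13, 9, 6, 5, 7] cursor@1
After 3 (insert_before(76)): list=[2, 76, 1, 13, 9, 6, 5, 7] cursor@1
After 4 (next): list=[2, 76, 1, 13, 9, 6, 5, 7] cursor@13
After 5 (prev): list=[2, 76, 1, 13, 9, 6, 5, 7] cursor@1
After 6 (next): list=[2, 76, 1, 13, 9, 6, 5, 7] cursor@13
After 7 (next): list=[2, 76, 1, 13, 9, 6, 5, 7] cursor@9
After 8 (next): list=[2, 76, 1, 13, 9, 6, 5, 7] cursor@6

Answer: 2 76 1 13 9 6 5 7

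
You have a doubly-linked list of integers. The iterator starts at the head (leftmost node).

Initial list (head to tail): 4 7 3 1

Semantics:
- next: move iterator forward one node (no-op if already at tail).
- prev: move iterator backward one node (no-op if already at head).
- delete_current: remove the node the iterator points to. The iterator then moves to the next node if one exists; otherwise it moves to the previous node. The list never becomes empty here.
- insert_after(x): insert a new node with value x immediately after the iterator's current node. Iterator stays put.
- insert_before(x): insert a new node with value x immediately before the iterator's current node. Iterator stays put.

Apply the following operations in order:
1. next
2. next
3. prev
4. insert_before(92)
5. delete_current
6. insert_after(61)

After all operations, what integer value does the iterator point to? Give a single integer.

Answer: 3

Derivation:
After 1 (next): list=[4, 7, 3, 1] cursor@7
After 2 (next): list=[4, 7, 3, 1] cursor@3
After 3 (prev): list=[4, 7, 3, 1] cursor@7
After 4 (insert_before(92)): list=[4, 92, 7, 3, 1] cursor@7
After 5 (delete_current): list=[4, 92, 3, 1] cursor@3
After 6 (insert_after(61)): list=[4, 92, 3, 61, 1] cursor@3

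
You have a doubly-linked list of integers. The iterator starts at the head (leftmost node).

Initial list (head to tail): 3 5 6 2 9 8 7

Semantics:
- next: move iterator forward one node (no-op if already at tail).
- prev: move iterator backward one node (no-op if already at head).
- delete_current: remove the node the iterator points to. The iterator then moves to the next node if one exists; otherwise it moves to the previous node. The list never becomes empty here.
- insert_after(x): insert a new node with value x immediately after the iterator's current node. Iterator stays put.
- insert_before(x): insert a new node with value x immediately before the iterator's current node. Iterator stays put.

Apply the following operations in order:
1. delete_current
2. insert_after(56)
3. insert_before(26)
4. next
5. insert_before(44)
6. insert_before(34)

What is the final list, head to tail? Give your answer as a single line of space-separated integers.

After 1 (delete_current): list=[5, 6, 2, 9, 8, 7] cursor@5
After 2 (insert_after(56)): list=[5, 56, 6, 2, 9, 8, 7] cursor@5
After 3 (insert_before(26)): list=[26, 5, 56, 6, 2, 9, 8, 7] cursor@5
After 4 (next): list=[26, 5, 56, 6, 2, 9, 8, 7] cursor@56
After 5 (insert_before(44)): list=[26, 5, 44, 56, 6, 2, 9, 8, 7] cursor@56
After 6 (insert_before(34)): list=[26, 5, 44, 34, 56, 6, 2, 9, 8, 7] cursor@56

Answer: 26 5 44 34 56 6 2 9 8 7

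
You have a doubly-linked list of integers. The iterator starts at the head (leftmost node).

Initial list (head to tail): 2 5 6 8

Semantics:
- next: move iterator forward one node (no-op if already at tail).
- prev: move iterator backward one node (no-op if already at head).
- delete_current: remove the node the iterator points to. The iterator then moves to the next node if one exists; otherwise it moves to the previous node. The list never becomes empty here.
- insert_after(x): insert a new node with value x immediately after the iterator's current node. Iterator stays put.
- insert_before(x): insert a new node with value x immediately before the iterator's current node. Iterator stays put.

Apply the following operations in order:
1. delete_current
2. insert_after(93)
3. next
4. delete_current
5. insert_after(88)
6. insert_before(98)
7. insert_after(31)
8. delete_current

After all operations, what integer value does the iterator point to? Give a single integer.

Answer: 31

Derivation:
After 1 (delete_current): list=[5, 6, 8] cursor@5
After 2 (insert_after(93)): list=[5, 93, 6, 8] cursor@5
After 3 (next): list=[5, 93, 6, 8] cursor@93
After 4 (delete_current): list=[5, 6, 8] cursor@6
After 5 (insert_after(88)): list=[5, 6, 88, 8] cursor@6
After 6 (insert_before(98)): list=[5, 98, 6, 88, 8] cursor@6
After 7 (insert_after(31)): list=[5, 98, 6, 31, 88, 8] cursor@6
After 8 (delete_current): list=[5, 98, 31, 88, 8] cursor@31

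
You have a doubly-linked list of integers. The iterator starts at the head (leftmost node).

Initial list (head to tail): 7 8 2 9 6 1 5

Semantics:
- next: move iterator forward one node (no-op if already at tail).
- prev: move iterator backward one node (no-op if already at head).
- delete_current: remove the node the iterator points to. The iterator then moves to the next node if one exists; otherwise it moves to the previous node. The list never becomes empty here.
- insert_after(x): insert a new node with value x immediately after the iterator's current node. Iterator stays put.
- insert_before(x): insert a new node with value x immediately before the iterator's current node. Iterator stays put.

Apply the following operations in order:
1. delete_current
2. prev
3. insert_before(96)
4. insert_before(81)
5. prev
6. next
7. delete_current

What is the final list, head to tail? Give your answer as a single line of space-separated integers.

After 1 (delete_current): list=[8, 2, 9, 6, 1, 5] cursor@8
After 2 (prev): list=[8, 2, 9, 6, 1, 5] cursor@8
After 3 (insert_before(96)): list=[96, 8, 2, 9, 6, 1, 5] cursor@8
After 4 (insert_before(81)): list=[96, 81, 8, 2, 9, 6, 1, 5] cursor@8
After 5 (prev): list=[96, 81, 8, 2, 9, 6, 1, 5] cursor@81
After 6 (next): list=[96, 81, 8, 2, 9, 6, 1, 5] cursor@8
After 7 (delete_current): list=[96, 81, 2, 9, 6, 1, 5] cursor@2

Answer: 96 81 2 9 6 1 5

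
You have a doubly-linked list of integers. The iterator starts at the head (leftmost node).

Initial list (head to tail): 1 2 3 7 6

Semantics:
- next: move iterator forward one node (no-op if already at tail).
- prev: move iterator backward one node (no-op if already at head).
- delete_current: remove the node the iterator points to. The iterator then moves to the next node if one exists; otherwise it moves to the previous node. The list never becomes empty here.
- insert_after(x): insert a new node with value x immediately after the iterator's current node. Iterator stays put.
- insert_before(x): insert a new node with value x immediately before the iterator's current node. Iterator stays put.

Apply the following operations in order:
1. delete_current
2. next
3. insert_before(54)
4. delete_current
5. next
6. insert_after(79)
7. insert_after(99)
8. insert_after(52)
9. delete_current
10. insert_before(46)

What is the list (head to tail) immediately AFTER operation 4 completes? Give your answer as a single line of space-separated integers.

After 1 (delete_current): list=[2, 3, 7, 6] cursor@2
After 2 (next): list=[2, 3, 7, 6] cursor@3
After 3 (insert_before(54)): list=[2, 54, 3, 7, 6] cursor@3
After 4 (delete_current): list=[2, 54, 7, 6] cursor@7

Answer: 2 54 7 6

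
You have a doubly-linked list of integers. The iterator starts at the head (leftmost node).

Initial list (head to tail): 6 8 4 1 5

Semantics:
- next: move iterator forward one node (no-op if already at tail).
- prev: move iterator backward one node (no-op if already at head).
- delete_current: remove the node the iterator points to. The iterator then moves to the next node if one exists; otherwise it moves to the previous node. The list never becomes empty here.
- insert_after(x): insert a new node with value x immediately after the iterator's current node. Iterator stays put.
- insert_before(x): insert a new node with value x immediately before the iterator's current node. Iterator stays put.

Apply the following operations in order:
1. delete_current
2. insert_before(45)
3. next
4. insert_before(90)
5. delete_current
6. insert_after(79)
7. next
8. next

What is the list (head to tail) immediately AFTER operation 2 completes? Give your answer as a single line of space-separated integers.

Answer: 45 8 4 1 5

Derivation:
After 1 (delete_current): list=[8, 4, 1, 5] cursor@8
After 2 (insert_before(45)): list=[45, 8, 4, 1, 5] cursor@8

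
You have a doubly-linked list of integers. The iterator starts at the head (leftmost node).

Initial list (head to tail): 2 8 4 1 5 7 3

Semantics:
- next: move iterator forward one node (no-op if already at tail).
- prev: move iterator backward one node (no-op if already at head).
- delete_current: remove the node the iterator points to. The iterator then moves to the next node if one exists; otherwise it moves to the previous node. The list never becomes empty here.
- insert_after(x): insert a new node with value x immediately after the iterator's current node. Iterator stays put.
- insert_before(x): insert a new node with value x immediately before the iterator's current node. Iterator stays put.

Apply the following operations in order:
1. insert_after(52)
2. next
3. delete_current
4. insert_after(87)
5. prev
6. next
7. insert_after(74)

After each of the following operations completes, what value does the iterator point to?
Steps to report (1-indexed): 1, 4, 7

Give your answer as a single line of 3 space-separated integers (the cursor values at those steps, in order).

Answer: 2 8 8

Derivation:
After 1 (insert_after(52)): list=[2, 52, 8, 4, 1, 5, 7, 3] cursor@2
After 2 (next): list=[2, 52, 8, 4, 1, 5, 7, 3] cursor@52
After 3 (delete_current): list=[2, 8, 4, 1, 5, 7, 3] cursor@8
After 4 (insert_after(87)): list=[2, 8, 87, 4, 1, 5, 7, 3] cursor@8
After 5 (prev): list=[2, 8, 87, 4, 1, 5, 7, 3] cursor@2
After 6 (next): list=[2, 8, 87, 4, 1, 5, 7, 3] cursor@8
After 7 (insert_after(74)): list=[2, 8, 74, 87, 4, 1, 5, 7, 3] cursor@8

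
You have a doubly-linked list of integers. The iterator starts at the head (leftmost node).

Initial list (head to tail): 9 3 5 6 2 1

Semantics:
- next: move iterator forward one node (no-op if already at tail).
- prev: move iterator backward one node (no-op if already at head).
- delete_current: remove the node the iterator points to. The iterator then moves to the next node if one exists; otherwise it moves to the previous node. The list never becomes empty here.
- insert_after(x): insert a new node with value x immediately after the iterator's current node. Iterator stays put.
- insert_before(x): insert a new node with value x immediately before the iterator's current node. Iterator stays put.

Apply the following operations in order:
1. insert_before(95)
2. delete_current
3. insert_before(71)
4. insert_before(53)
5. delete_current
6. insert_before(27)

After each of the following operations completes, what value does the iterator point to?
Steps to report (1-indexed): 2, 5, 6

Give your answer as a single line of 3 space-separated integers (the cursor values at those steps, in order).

Answer: 3 5 5

Derivation:
After 1 (insert_before(95)): list=[95, 9, 3, 5, 6, 2, 1] cursor@9
After 2 (delete_current): list=[95, 3, 5, 6, 2, 1] cursor@3
After 3 (insert_before(71)): list=[95, 71, 3, 5, 6, 2, 1] cursor@3
After 4 (insert_before(53)): list=[95, 71, 53, 3, 5, 6, 2, 1] cursor@3
After 5 (delete_current): list=[95, 71, 53, 5, 6, 2, 1] cursor@5
After 6 (insert_before(27)): list=[95, 71, 53, 27, 5, 6, 2, 1] cursor@5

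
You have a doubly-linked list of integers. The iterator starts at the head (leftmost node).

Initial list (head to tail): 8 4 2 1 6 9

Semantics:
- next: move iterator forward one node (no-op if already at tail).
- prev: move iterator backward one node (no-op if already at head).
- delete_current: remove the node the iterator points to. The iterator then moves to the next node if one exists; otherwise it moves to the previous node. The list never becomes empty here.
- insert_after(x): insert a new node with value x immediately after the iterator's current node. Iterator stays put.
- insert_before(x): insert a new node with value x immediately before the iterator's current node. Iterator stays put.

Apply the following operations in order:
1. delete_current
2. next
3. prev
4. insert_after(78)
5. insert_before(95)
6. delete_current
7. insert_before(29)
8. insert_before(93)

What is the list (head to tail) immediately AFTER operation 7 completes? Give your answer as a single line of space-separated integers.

Answer: 95 29 78 2 1 6 9

Derivation:
After 1 (delete_current): list=[4, 2, 1, 6, 9] cursor@4
After 2 (next): list=[4, 2, 1, 6, 9] cursor@2
After 3 (prev): list=[4, 2, 1, 6, 9] cursor@4
After 4 (insert_after(78)): list=[4, 78, 2, 1, 6, 9] cursor@4
After 5 (insert_before(95)): list=[95, 4, 78, 2, 1, 6, 9] cursor@4
After 6 (delete_current): list=[95, 78, 2, 1, 6, 9] cursor@78
After 7 (insert_before(29)): list=[95, 29, 78, 2, 1, 6, 9] cursor@78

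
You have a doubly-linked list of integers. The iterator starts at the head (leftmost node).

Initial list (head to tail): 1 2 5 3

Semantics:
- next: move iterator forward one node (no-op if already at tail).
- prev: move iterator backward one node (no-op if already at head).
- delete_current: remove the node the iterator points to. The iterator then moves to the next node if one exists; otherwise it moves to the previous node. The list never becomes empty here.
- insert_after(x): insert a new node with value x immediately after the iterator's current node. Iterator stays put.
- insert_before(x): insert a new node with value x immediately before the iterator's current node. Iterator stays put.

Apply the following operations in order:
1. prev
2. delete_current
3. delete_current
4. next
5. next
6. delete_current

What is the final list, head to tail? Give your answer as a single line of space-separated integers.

Answer: 5

Derivation:
After 1 (prev): list=[1, 2, 5, 3] cursor@1
After 2 (delete_current): list=[2, 5, 3] cursor@2
After 3 (delete_current): list=[5, 3] cursor@5
After 4 (next): list=[5, 3] cursor@3
After 5 (next): list=[5, 3] cursor@3
After 6 (delete_current): list=[5] cursor@5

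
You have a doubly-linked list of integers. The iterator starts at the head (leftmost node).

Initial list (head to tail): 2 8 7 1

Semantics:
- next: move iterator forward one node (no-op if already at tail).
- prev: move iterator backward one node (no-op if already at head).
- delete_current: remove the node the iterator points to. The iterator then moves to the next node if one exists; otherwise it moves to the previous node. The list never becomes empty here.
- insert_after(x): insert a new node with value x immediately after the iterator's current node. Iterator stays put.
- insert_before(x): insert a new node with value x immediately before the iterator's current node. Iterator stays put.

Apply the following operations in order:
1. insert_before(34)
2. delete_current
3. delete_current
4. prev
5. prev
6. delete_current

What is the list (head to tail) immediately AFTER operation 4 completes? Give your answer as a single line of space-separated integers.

Answer: 34 7 1

Derivation:
After 1 (insert_before(34)): list=[34, 2, 8, 7, 1] cursor@2
After 2 (delete_current): list=[34, 8, 7, 1] cursor@8
After 3 (delete_current): list=[34, 7, 1] cursor@7
After 4 (prev): list=[34, 7, 1] cursor@34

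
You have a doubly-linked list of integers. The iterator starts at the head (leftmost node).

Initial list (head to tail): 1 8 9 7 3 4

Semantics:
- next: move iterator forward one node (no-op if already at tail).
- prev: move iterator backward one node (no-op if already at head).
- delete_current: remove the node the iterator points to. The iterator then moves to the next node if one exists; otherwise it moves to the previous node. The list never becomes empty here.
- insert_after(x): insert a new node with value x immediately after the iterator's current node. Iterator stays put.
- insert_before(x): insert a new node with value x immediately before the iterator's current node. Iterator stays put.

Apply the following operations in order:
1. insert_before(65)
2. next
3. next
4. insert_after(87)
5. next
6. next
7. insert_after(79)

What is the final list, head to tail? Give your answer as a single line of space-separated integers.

After 1 (insert_before(65)): list=[65, 1, 8, 9, 7, 3, 4] cursor@1
After 2 (next): list=[65, 1, 8, 9, 7, 3, 4] cursor@8
After 3 (next): list=[65, 1, 8, 9, 7, 3, 4] cursor@9
After 4 (insert_after(87)): list=[65, 1, 8, 9, 87, 7, 3, 4] cursor@9
After 5 (next): list=[65, 1, 8, 9, 87, 7, 3, 4] cursor@87
After 6 (next): list=[65, 1, 8, 9, 87, 7, 3, 4] cursor@7
After 7 (insert_after(79)): list=[65, 1, 8, 9, 87, 7, 79, 3, 4] cursor@7

Answer: 65 1 8 9 87 7 79 3 4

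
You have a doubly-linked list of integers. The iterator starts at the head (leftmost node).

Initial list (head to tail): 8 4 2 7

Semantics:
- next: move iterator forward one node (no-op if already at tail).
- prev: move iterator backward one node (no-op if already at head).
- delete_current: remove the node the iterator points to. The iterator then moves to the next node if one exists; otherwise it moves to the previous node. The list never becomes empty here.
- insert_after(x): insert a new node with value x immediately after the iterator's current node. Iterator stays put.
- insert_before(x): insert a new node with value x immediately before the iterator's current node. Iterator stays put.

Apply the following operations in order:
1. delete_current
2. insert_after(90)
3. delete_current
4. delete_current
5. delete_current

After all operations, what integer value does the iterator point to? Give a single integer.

After 1 (delete_current): list=[4, 2, 7] cursor@4
After 2 (insert_after(90)): list=[4, 90, 2, 7] cursor@4
After 3 (delete_current): list=[90, 2, 7] cursor@90
After 4 (delete_current): list=[2, 7] cursor@2
After 5 (delete_current): list=[7] cursor@7

Answer: 7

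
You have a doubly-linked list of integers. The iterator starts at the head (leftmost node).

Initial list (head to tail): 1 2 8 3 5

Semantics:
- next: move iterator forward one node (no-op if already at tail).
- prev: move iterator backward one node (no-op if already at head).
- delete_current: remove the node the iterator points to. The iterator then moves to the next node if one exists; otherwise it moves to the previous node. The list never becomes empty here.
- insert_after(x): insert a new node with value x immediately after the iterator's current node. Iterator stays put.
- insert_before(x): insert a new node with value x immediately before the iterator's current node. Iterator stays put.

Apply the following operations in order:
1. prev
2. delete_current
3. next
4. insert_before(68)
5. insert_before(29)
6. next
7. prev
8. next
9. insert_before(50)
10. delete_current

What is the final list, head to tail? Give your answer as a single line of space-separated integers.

After 1 (prev): list=[1, 2, 8, 3, 5] cursor@1
After 2 (delete_current): list=[2, 8, 3, 5] cursor@2
After 3 (next): list=[2, 8, 3, 5] cursor@8
After 4 (insert_before(68)): list=[2, 68, 8, 3, 5] cursor@8
After 5 (insert_before(29)): list=[2, 68, 29, 8, 3, 5] cursor@8
After 6 (next): list=[2, 68, 29, 8, 3, 5] cursor@3
After 7 (prev): list=[2, 68, 29, 8, 3, 5] cursor@8
After 8 (next): list=[2, 68, 29, 8, 3, 5] cursor@3
After 9 (insert_before(50)): list=[2, 68, 29, 8, 50, 3, 5] cursor@3
After 10 (delete_current): list=[2, 68, 29, 8, 50, 5] cursor@5

Answer: 2 68 29 8 50 5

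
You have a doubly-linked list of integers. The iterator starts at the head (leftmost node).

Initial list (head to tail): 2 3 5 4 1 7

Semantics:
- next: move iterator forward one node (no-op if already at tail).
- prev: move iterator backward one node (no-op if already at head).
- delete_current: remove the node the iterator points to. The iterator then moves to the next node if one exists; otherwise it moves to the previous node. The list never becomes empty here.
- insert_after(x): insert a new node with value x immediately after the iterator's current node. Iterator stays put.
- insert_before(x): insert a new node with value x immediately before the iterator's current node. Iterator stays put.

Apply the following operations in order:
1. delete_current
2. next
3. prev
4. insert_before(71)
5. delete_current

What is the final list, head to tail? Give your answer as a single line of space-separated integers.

Answer: 71 5 4 1 7

Derivation:
After 1 (delete_current): list=[3, 5, 4, 1, 7] cursor@3
After 2 (next): list=[3, 5, 4, 1, 7] cursor@5
After 3 (prev): list=[3, 5, 4, 1, 7] cursor@3
After 4 (insert_before(71)): list=[71, 3, 5, 4, 1, 7] cursor@3
After 5 (delete_current): list=[71, 5, 4, 1, 7] cursor@5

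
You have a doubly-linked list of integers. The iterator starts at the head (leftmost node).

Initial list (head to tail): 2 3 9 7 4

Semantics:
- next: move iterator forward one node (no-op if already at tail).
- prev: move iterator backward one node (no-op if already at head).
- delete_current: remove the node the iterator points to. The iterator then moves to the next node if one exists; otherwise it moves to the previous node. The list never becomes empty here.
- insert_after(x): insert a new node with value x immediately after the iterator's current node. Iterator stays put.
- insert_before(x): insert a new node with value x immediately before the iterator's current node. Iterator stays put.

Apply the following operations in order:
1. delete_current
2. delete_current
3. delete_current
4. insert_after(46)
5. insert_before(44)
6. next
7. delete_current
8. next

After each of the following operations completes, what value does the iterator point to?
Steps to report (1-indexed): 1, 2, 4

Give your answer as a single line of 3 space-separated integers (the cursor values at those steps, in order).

After 1 (delete_current): list=[3, 9, 7, 4] cursor@3
After 2 (delete_current): list=[9, 7, 4] cursor@9
After 3 (delete_current): list=[7, 4] cursor@7
After 4 (insert_after(46)): list=[7, 46, 4] cursor@7
After 5 (insert_before(44)): list=[44, 7, 46, 4] cursor@7
After 6 (next): list=[44, 7, 46, 4] cursor@46
After 7 (delete_current): list=[44, 7, 4] cursor@4
After 8 (next): list=[44, 7, 4] cursor@4

Answer: 3 9 7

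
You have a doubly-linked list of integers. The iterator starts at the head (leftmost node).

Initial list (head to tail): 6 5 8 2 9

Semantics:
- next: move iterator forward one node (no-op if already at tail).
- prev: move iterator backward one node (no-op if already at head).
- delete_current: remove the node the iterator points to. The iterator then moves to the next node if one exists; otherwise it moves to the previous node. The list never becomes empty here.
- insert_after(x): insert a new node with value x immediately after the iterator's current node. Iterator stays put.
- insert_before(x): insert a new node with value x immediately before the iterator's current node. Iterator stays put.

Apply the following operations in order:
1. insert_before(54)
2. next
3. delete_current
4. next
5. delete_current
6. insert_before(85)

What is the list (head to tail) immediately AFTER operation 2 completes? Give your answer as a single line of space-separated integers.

Answer: 54 6 5 8 2 9

Derivation:
After 1 (insert_before(54)): list=[54, 6, 5, 8, 2, 9] cursor@6
After 2 (next): list=[54, 6, 5, 8, 2, 9] cursor@5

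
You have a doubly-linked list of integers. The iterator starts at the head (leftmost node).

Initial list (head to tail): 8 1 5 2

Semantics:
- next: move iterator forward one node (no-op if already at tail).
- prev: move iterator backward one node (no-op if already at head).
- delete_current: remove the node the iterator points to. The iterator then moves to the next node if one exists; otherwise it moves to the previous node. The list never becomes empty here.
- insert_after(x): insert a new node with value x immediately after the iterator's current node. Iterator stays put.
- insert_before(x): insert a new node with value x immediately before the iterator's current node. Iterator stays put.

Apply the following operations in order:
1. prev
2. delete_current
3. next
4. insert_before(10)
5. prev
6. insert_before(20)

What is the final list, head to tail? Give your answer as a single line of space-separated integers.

After 1 (prev): list=[8, 1, 5, 2] cursor@8
After 2 (delete_current): list=[1, 5, 2] cursor@1
After 3 (next): list=[1, 5, 2] cursor@5
After 4 (insert_before(10)): list=[1, 10, 5, 2] cursor@5
After 5 (prev): list=[1, 10, 5, 2] cursor@10
After 6 (insert_before(20)): list=[1, 20, 10, 5, 2] cursor@10

Answer: 1 20 10 5 2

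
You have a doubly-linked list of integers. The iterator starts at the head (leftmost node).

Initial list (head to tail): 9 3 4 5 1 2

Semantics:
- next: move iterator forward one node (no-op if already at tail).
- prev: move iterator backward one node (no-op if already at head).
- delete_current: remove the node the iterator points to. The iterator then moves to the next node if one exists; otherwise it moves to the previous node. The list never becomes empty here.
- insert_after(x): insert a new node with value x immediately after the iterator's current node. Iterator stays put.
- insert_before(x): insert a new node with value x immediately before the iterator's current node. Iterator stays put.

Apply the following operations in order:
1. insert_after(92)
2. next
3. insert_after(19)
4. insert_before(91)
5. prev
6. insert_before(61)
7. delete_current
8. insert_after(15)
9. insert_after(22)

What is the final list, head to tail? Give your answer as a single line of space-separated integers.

After 1 (insert_after(92)): list=[9, 92, 3, 4, 5, 1, 2] cursor@9
After 2 (next): list=[9, 92, 3, 4, 5, 1, 2] cursor@92
After 3 (insert_after(19)): list=[9, 92, 19, 3, 4, 5, 1, 2] cursor@92
After 4 (insert_before(91)): list=[9, 91, 92, 19, 3, 4, 5, 1, 2] cursor@92
After 5 (prev): list=[9, 91, 92, 19, 3, 4, 5, 1, 2] cursor@91
After 6 (insert_before(61)): list=[9, 61, 91, 92, 19, 3, 4, 5, 1, 2] cursor@91
After 7 (delete_current): list=[9, 61, 92, 19, 3, 4, 5, 1, 2] cursor@92
After 8 (insert_after(15)): list=[9, 61, 92, 15, 19, 3, 4, 5, 1, 2] cursor@92
After 9 (insert_after(22)): list=[9, 61, 92, 22, 15, 19, 3, 4, 5, 1, 2] cursor@92

Answer: 9 61 92 22 15 19 3 4 5 1 2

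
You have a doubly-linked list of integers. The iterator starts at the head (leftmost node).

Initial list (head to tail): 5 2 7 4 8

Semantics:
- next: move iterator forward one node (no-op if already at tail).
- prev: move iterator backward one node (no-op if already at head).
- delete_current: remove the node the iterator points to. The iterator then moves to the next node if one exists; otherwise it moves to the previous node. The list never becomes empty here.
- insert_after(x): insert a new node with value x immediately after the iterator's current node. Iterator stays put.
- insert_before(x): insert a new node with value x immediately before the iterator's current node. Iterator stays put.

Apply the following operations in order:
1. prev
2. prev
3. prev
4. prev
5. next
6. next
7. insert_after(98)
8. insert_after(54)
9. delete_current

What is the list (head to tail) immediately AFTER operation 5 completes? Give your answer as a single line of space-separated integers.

After 1 (prev): list=[5, 2, 7, 4, 8] cursor@5
After 2 (prev): list=[5, 2, 7, 4, 8] cursor@5
After 3 (prev): list=[5, 2, 7, 4, 8] cursor@5
After 4 (prev): list=[5, 2, 7, 4, 8] cursor@5
After 5 (next): list=[5, 2, 7, 4, 8] cursor@2

Answer: 5 2 7 4 8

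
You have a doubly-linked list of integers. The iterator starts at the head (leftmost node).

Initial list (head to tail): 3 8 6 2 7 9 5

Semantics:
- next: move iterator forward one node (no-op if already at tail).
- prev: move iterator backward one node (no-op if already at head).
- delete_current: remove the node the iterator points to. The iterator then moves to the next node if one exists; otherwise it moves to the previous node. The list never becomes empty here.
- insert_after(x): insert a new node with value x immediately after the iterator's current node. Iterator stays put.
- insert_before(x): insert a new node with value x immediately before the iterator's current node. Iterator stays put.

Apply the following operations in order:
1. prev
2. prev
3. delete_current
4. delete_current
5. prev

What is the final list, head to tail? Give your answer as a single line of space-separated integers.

Answer: 6 2 7 9 5

Derivation:
After 1 (prev): list=[3, 8, 6, 2, 7, 9, 5] cursor@3
After 2 (prev): list=[3, 8, 6, 2, 7, 9, 5] cursor@3
After 3 (delete_current): list=[8, 6, 2, 7, 9, 5] cursor@8
After 4 (delete_current): list=[6, 2, 7, 9, 5] cursor@6
After 5 (prev): list=[6, 2, 7, 9, 5] cursor@6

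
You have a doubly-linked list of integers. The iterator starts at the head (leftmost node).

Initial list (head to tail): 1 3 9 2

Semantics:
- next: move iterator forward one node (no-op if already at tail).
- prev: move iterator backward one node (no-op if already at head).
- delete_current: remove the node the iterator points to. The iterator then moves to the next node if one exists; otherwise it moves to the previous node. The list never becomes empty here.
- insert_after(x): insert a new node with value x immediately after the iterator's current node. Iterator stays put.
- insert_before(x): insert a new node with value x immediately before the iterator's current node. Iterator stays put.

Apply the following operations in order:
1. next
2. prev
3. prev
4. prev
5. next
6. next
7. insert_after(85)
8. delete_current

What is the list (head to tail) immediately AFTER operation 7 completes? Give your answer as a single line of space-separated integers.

Answer: 1 3 9 85 2

Derivation:
After 1 (next): list=[1, 3, 9, 2] cursor@3
After 2 (prev): list=[1, 3, 9, 2] cursor@1
After 3 (prev): list=[1, 3, 9, 2] cursor@1
After 4 (prev): list=[1, 3, 9, 2] cursor@1
After 5 (next): list=[1, 3, 9, 2] cursor@3
After 6 (next): list=[1, 3, 9, 2] cursor@9
After 7 (insert_after(85)): list=[1, 3, 9, 85, 2] cursor@9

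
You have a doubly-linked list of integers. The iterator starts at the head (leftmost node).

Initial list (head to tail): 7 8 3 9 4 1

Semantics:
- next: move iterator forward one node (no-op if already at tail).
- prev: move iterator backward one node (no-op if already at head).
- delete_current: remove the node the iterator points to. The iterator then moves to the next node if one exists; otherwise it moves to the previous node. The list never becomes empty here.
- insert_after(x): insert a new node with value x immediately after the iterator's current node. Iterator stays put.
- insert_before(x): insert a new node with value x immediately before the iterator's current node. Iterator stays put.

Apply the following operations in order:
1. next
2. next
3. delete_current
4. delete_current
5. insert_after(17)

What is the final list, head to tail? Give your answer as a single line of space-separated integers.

Answer: 7 8 4 17 1

Derivation:
After 1 (next): list=[7, 8, 3, 9, 4, 1] cursor@8
After 2 (next): list=[7, 8, 3, 9, 4, 1] cursor@3
After 3 (delete_current): list=[7, 8, 9, 4, 1] cursor@9
After 4 (delete_current): list=[7, 8, 4, 1] cursor@4
After 5 (insert_after(17)): list=[7, 8, 4, 17, 1] cursor@4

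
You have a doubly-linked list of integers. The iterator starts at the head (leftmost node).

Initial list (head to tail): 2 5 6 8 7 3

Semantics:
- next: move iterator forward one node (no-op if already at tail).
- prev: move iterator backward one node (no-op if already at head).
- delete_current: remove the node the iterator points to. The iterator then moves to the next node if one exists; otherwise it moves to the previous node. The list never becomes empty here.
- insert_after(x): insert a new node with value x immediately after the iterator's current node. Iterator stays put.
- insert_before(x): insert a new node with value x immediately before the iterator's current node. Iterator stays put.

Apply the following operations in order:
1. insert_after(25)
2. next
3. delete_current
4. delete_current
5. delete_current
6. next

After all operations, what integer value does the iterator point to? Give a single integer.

Answer: 7

Derivation:
After 1 (insert_after(25)): list=[2, 25, 5, 6, 8, 7, 3] cursor@2
After 2 (next): list=[2, 25, 5, 6, 8, 7, 3] cursor@25
After 3 (delete_current): list=[2, 5, 6, 8, 7, 3] cursor@5
After 4 (delete_current): list=[2, 6, 8, 7, 3] cursor@6
After 5 (delete_current): list=[2, 8, 7, 3] cursor@8
After 6 (next): list=[2, 8, 7, 3] cursor@7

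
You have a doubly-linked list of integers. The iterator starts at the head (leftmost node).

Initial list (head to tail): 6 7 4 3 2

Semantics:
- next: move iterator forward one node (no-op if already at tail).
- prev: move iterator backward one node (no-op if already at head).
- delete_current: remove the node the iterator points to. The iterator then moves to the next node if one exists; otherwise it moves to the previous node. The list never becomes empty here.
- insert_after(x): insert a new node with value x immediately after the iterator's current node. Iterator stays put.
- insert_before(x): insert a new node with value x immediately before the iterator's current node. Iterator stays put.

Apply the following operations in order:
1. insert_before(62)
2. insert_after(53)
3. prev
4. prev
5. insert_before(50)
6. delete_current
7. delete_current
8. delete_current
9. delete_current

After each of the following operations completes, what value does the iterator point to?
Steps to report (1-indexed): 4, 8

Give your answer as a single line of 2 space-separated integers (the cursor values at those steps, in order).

After 1 (insert_before(62)): list=[62, 6, 7, 4, 3, 2] cursor@6
After 2 (insert_after(53)): list=[62, 6, 53, 7, 4, 3, 2] cursor@6
After 3 (prev): list=[62, 6, 53, 7, 4, 3, 2] cursor@62
After 4 (prev): list=[62, 6, 53, 7, 4, 3, 2] cursor@62
After 5 (insert_before(50)): list=[50, 62, 6, 53, 7, 4, 3, 2] cursor@62
After 6 (delete_current): list=[50, 6, 53, 7, 4, 3, 2] cursor@6
After 7 (delete_current): list=[50, 53, 7, 4, 3, 2] cursor@53
After 8 (delete_current): list=[50, 7, 4, 3, 2] cursor@7
After 9 (delete_current): list=[50, 4, 3, 2] cursor@4

Answer: 62 7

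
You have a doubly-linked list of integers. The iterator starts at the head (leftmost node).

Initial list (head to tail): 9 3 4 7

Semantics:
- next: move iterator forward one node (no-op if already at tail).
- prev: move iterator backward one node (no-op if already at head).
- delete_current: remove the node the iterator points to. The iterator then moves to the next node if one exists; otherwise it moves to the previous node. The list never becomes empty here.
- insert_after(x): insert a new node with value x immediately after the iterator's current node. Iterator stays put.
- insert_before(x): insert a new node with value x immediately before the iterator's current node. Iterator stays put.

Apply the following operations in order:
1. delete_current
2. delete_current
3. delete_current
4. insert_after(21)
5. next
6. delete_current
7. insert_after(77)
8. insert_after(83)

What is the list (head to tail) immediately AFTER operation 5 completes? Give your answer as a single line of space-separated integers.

After 1 (delete_current): list=[3, 4, 7] cursor@3
After 2 (delete_current): list=[4, 7] cursor@4
After 3 (delete_current): list=[7] cursor@7
After 4 (insert_after(21)): list=[7, 21] cursor@7
After 5 (next): list=[7, 21] cursor@21

Answer: 7 21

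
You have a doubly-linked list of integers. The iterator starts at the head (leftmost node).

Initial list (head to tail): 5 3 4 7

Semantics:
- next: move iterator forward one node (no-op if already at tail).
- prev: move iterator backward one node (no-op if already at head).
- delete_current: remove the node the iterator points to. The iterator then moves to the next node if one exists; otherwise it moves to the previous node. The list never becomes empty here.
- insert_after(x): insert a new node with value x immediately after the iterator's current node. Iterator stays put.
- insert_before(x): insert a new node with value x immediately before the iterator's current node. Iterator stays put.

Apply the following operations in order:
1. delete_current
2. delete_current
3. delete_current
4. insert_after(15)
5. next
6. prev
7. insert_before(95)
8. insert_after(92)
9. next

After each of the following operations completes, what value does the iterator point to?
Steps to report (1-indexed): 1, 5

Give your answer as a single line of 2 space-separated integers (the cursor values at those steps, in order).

After 1 (delete_current): list=[3, 4, 7] cursor@3
After 2 (delete_current): list=[4, 7] cursor@4
After 3 (delete_current): list=[7] cursor@7
After 4 (insert_after(15)): list=[7, 15] cursor@7
After 5 (next): list=[7, 15] cursor@15
After 6 (prev): list=[7, 15] cursor@7
After 7 (insert_before(95)): list=[95, 7, 15] cursor@7
After 8 (insert_after(92)): list=[95, 7, 92, 15] cursor@7
After 9 (next): list=[95, 7, 92, 15] cursor@92

Answer: 3 15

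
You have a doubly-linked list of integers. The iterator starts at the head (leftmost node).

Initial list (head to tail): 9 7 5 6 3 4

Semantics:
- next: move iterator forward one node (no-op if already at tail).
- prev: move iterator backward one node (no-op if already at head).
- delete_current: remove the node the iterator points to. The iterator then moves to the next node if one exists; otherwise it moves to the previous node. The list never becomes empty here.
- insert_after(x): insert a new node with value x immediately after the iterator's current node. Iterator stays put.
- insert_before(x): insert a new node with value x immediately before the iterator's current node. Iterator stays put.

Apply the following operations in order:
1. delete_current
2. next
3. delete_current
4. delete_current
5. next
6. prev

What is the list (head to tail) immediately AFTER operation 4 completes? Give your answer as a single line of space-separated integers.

After 1 (delete_current): list=[7, 5, 6, 3, 4] cursor@7
After 2 (next): list=[7, 5, 6, 3, 4] cursor@5
After 3 (delete_current): list=[7, 6, 3, 4] cursor@6
After 4 (delete_current): list=[7, 3, 4] cursor@3

Answer: 7 3 4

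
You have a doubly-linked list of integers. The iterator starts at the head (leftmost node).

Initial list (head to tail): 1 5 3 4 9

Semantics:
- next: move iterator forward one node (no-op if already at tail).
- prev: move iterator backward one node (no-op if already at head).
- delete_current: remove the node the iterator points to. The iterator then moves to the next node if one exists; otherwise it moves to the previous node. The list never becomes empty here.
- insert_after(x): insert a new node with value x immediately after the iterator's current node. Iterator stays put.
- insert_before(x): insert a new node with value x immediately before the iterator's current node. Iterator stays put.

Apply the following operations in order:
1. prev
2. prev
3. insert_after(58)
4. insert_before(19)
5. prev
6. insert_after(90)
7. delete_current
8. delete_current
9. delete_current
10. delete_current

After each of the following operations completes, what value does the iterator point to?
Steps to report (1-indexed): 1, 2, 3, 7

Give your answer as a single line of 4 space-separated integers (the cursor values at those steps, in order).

Answer: 1 1 1 90

Derivation:
After 1 (prev): list=[1, 5, 3, 4, 9] cursor@1
After 2 (prev): list=[1, 5, 3, 4, 9] cursor@1
After 3 (insert_after(58)): list=[1, 58, 5, 3, 4, 9] cursor@1
After 4 (insert_before(19)): list=[19, 1, 58, 5, 3, 4, 9] cursor@1
After 5 (prev): list=[19, 1, 58, 5, 3, 4, 9] cursor@19
After 6 (insert_after(90)): list=[19, 90, 1, 58, 5, 3, 4, 9] cursor@19
After 7 (delete_current): list=[90, 1, 58, 5, 3, 4, 9] cursor@90
After 8 (delete_current): list=[1, 58, 5, 3, 4, 9] cursor@1
After 9 (delete_current): list=[58, 5, 3, 4, 9] cursor@58
After 10 (delete_current): list=[5, 3, 4, 9] cursor@5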